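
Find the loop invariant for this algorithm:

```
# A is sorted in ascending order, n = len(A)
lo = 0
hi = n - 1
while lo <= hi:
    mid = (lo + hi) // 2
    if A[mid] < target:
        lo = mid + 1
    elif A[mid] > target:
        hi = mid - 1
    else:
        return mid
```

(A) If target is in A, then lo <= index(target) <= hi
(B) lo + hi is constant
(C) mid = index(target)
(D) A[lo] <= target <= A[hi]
A

A loop invariant must hold before the first iteration and be re-established by every execution of the body.

(A) If target is in A, then lo <= index(target) <= hi: Before the loop [lo, hi] = [0, n-1] covers every index. When A[mid] < target, sortedness puts target strictly to the right of mid, so setting lo = mid + 1 keeps index(target) in [lo, hi]; symmetrically for hi = mid - 1. Hence 'if target is in A then lo <= index(target) <= hi' holds after every iteration, and when lo > hi it proves target is absent.

The other options fail:
(B) lo + hi is constant: each iteration moves exactly one of lo, hi, so lo + hi changes (e.g. 0 + (n-1) becomes (mid+1) + (n-1)).
(C) mid = index(target): mid is just the current probe; it equals index(target) only on the iteration that returns.
(D) A[lo] <= target <= A[hi]: fails when target is not in A (e.g. target < A[0] already violates it before the loop), so it is not maintained in general.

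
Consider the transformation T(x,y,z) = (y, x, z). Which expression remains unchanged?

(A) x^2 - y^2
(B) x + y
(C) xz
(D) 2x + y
B

Apply T(x,y,z) = (y, x, z) to each option, i.e. replace (x, y, z) by the transformed coordinates.
Substitute the transformed coordinates into each option and compare with the original:
(A) x^2 - y^2  ->  (y)^2 - (x)^2 = -x^2 + y^2   [differs from x^2 - y^2: not invariant]
(B) x + y  ->  (y) + (x) = x + y   [equals x + y: invariant]
(C) xz  ->  (y)(z) = yz   [differs from xz: not invariant]
(D) 2x + y  ->  2(y) + (x) = x + 2y   [differs from 2x + y: not invariant]

Only option (B), x + y, is unchanged by the transformation.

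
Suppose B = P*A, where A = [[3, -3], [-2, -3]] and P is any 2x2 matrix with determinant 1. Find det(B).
-15

By the multiplicative property of determinants, det(B) = det(P*A) = det(P) * det(A) = det(A),
so the determinant is invariant under multiplication by any determinant-1 matrix; we just need det(A).

det(A) = (3)(-3) - (-3)(-2) = -9 - 6 = -15

Therefore det(B) = 1 * (-15) = -15.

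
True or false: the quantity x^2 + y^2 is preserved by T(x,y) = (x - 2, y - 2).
False

Substitute T(x,y) = (x - 2, y - 2) into the expression and compare with the original.

Original: x^2 + y^2
After applying T: (x - 2)^2 + (y - 2)^2 = x^2 - 4x + y^2 - 4y + 8

This differs from the original x^2 + y^2 (difference: -4x - 4y + 8), so the expression is NOT invariant.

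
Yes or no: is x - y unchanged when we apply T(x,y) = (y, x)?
No

Substitute T(x,y) = (y, x) into the expression and compare with the original.

Original: x - y
After applying T: (y) - (x) = -x + y

This differs from the original x - y (difference: -2x + 2y), so the expression is NOT invariant.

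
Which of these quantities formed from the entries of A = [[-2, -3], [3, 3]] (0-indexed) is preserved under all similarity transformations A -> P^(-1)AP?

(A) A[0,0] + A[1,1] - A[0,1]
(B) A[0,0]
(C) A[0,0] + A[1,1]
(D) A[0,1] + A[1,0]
C

A[0,0] + A[1,1] is the trace of A. By the cyclic property of the trace, tr(P^(-1)AP) = tr(APP^(-1)) = tr(A), so it is the same for every matrix similar to A.

The other combinations are not similarity invariants. For example, take P = [[1, 1], [1, 2]] (det P = 1), so P^(-1) = [[2, -1], [-1, 1]] and
B = P^(-1)AP = [[-16, -25], [11, 17]].
Evaluating each option on A and on B:
(A) A[0,0] + A[1,1] - A[0,1]: 4 for A, 26 for B -> changes
(B) A[0,0]: -2 for A, -16 for B -> changes
(C) A[0,0] + A[1,1]: 1 for A, 1 for B -> unchanged
(D) A[0,1] + A[1,0]: 0 for A, -14 for B -> changes

Only (C) A[0,0] + A[1,1] = 1 survives (and it does so for every P, not just this one), so it is the invariant.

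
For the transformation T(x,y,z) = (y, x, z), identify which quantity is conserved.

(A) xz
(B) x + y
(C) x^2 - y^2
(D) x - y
B

Apply T(x,y,z) = (y, x, z) to each option, i.e. replace (x, y, z) by the transformed coordinates.
Substitute the transformed coordinates into each option and compare with the original:
(A) xz  ->  (y)(z) = yz   [differs from xz: not invariant]
(B) x + y  ->  (y) + (x) = x + y   [equals x + y: invariant]
(C) x^2 - y^2  ->  (y)^2 - (x)^2 = -x^2 + y^2   [differs from x^2 - y^2: not invariant]
(D) x - y  ->  (y) - (x) = -x + y   [differs from x - y: not invariant]

Only option (B), x + y, is unchanged by the transformation.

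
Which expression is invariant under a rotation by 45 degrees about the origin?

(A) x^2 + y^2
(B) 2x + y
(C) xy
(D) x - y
A

A rotation by 45 degrees sends (x, y) to (sqrt(2)x/2 - sqrt(2)y/2, sqrt(2)x/2 + sqrt(2)y/2).
Substitute the transformed coordinates into each option and compare with the original:
(A) x^2 + y^2  ->  (sqrt(2)x/2 - sqrt(2)y/2)^2 + (sqrt(2)x/2 + sqrt(2)y/2)^2 = x^2 + y^2   [equals x^2 + y^2: invariant]
(B) 2x + y  ->  2(sqrt(2)x/2 - sqrt(2)y/2) + (sqrt(2)x/2 + sqrt(2)y/2) = 3sqrt(2)x/2 - sqrt(2)y/2   [differs from 2x + y: not invariant]
(C) xy  ->  (sqrt(2)x/2 - sqrt(2)y/2)(sqrt(2)x/2 + sqrt(2)y/2) = x^2/2 - y^2/2   [differs from xy: not invariant]
(D) x - y  ->  (sqrt(2)x/2 - sqrt(2)y/2) - (sqrt(2)x/2 + sqrt(2)y/2) = -sqrt(2)y   [differs from x - y: not invariant]

Only option (A), x^2 + y^2, is unchanged by the transformation.
Geometrically, x^2 + y^2 is the squared distance from the origin, which every rotation about the origin preserves.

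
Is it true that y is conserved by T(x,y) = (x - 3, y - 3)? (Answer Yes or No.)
No

Substitute T(x,y) = (x - 3, y - 3) into the expression and compare with the original.

Original: y
After applying T: (y - 3) = y - 3

This differs from the original y (difference: -3), so the expression is NOT invariant.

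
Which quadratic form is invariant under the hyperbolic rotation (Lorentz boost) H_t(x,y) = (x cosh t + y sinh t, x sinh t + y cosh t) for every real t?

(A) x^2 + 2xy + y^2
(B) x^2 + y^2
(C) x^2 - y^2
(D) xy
C

Write x' = x cosh t + y sinh t, y' = x sinh t + y cosh t and substitute into each option:
(A) x^2 + 2xy + y^2: (x' + y')^2 with x' + y' = (x + y)(cosh t + sinh t) = (x + y)e^t, so it becomes (x + y)^2 e^(2t)   [not invariant for t != 0]
(B) x^2 + y^2: (x cosh t + y sinh t)^2 + (x sinh t + y cosh t)^2 = (x^2 + y^2)(cosh^2 t + sinh^2 t) + 4xy sinh t cosh t = (x^2 + y^2) cosh 2t + 2xy sinh 2t   [not invariant for t != 0]
(C) x^2 - y^2: (x cosh t + y sinh t)^2 - (x sinh t + y cosh t)^2 = x^2(cosh^2 t - sinh^2 t) + 2xy(cosh t sinh t - sinh t cosh t) + y^2(sinh^2 t - cosh^2 t) = x^2 - y^2   [invariant, using cosh^2 t - sinh^2 t = 1]
(D) xy: (x cosh t + y sinh t)(x sinh t + y cosh t) = xy(cosh^2 t + sinh^2 t) + (x^2 + y^2) sinh t cosh t = xy cosh 2t + (x^2 + y^2)(sinh 2t)/2   [not invariant for t != 0]

Only (C) x^2 - y^2 is unchanged; it is the Minkowski form preserved by Lorentz boosts, just as x^2 + y^2 is preserved by ordinary rotations.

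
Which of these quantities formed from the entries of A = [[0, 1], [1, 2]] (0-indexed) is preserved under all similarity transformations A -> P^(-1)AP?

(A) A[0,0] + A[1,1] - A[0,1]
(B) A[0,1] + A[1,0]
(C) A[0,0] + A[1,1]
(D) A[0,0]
C

A[0,0] + A[1,1] is the trace of A. By the cyclic property of the trace, tr(P^(-1)AP) = tr(APP^(-1)) = tr(A), so it is the same for every matrix similar to A.

The other combinations are not similarity invariants. For example, take P = [[1, 2], [0, 1]] (det P = 1), so P^(-1) = [[1, -2], [0, 1]] and
B = P^(-1)AP = [[-2, -7], [1, 4]].
Evaluating each option on A and on B:
(A) A[0,0] + A[1,1] - A[0,1]: 1 for A, 9 for B -> changes
(B) A[0,1] + A[1,0]: 2 for A, -6 for B -> changes
(C) A[0,0] + A[1,1]: 2 for A, 2 for B -> unchanged
(D) A[0,0]: 0 for A, -2 for B -> changes

Only (C) A[0,0] + A[1,1] = 2 survives (and it does so for every P, not just this one), so it is the invariant.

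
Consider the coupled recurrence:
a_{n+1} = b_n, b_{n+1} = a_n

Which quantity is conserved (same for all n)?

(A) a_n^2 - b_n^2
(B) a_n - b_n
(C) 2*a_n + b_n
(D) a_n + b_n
D

Replace a_n by a_{n+1} = b_n and b_n by b_{n+1} = a_n in each option and simplify:
(A) a_n^2 - b_n^2  ->  (b_n)^2 - (a_n)^2 = -a_n^2 + b_n^2   [not conserved]
(B) a_n - b_n  ->  (b_n) - (a_n) = -a_n + b_n   [not conserved]
(C) 2*a_n + b_n  ->  2*(b_n) + (a_n) = a_n + 2*b_n   [not conserved]
(D) a_n + b_n  ->  (b_n) + (a_n) = a_n + b_n   [conserved]

Only (D) a_n + b_n returns to itself after one step, so it is the conserved quantity.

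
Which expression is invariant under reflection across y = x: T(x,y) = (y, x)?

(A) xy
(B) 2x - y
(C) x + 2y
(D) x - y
A

The map is reflection across y = x: T(x,y) = (y, x).
Substitute the transformed coordinates into each option and compare with the original:
(A) xy  ->  (y)(x) = xy   [equals xy: invariant]
(B) 2x - y  ->  2(y) - (x) = -x + 2y   [differs from 2x - y: not invariant]
(C) x + 2y  ->  (y) + 2(x) = 2x + y   [differs from x + 2y: not invariant]
(D) x - y  ->  (y) - (x) = -x + y   [differs from x - y: not invariant]

Only option (A), xy, is unchanged by the transformation.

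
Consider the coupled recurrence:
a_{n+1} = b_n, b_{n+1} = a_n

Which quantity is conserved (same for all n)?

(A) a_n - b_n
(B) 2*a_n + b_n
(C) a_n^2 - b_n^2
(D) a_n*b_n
D

Replace a_n by a_{n+1} = b_n and b_n by b_{n+1} = a_n in each option and simplify:
(A) a_n - b_n  ->  (b_n) - (a_n) = -a_n + b_n   [not conserved]
(B) 2*a_n + b_n  ->  2*(b_n) + (a_n) = a_n + 2*b_n   [not conserved]
(C) a_n^2 - b_n^2  ->  (b_n)^2 - (a_n)^2 = -a_n^2 + b_n^2   [not conserved]
(D) a_n*b_n  ->  (b_n)*(a_n) = a_n*b_n   [conserved]

Only (D) a_n*b_n returns to itself after one step, so it is the conserved quantity.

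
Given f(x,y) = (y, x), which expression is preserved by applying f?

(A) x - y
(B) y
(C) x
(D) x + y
D

For f(x,y) = (y, x):
After applying f: x' = y, y' = x. So x' + y' = y + x = x + y.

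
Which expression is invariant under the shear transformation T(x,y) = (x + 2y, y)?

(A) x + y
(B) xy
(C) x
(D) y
D

Under the shear T(x,y) = (x + 2y, y):
Substitute the transformed coordinates into each option and compare with the original:
(A) x + y  ->  (x + 2y) + (y) = x + 3y   [differs from x + y: not invariant]
(B) xy  ->  (x + 2y)(y) = xy + 2y^2   [differs from xy: not invariant]
(C) x  ->  (x + 2y) = x + 2y   [differs from x: not invariant]
(D) y  ->  (y) = y   [equals y: invariant]

Only option (D), y, is unchanged by the transformation.
A horizontal shear moves points parallel to the x-axis, so the y-coordinate (and any function of y alone) is unchanged.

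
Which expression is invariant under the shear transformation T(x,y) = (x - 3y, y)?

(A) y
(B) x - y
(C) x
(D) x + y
A

Under the shear T(x,y) = (x - 3y, y):
Substitute the transformed coordinates into each option and compare with the original:
(A) y  ->  (y) = y   [equals y: invariant]
(B) x - y  ->  (x - 3y) - (y) = x - 4y   [differs from x - y: not invariant]
(C) x  ->  (x - 3y) = x - 3y   [differs from x: not invariant]
(D) x + y  ->  (x - 3y) + (y) = x - 2y   [differs from x + y: not invariant]

Only option (A), y, is unchanged by the transformation.
A horizontal shear moves points parallel to the x-axis, so the y-coordinate (and any function of y alone) is unchanged.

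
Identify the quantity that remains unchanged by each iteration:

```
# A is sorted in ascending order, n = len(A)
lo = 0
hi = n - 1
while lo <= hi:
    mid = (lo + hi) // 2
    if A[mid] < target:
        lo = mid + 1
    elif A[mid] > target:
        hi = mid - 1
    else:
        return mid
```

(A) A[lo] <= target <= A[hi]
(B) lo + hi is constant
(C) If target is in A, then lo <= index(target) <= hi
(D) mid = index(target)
C

A loop invariant must hold before the first iteration and be re-established by every execution of the body.

(C) If target is in A, then lo <= index(target) <= hi: Before the loop [lo, hi] = [0, n-1] covers every index. When A[mid] < target, sortedness puts target strictly to the right of mid, so setting lo = mid + 1 keeps index(target) in [lo, hi]; symmetrically for hi = mid - 1. Hence 'if target is in A then lo <= index(target) <= hi' holds after every iteration, and when lo > hi it proves target is absent.

The other options fail:
(A) A[lo] <= target <= A[hi]: fails when target is not in A (e.g. target < A[0] already violates it before the loop), so it is not maintained in general.
(B) lo + hi is constant: each iteration moves exactly one of lo, hi, so lo + hi changes (e.g. 0 + (n-1) becomes (mid+1) + (n-1)).
(D) mid = index(target): mid is just the current probe; it equals index(target) only on the iteration that returns.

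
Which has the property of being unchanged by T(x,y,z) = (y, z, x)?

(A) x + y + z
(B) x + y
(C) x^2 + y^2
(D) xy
A

Apply T(x,y,z) = (y, z, x) to each option, i.e. replace (x, y, z) by the transformed coordinates.
Substitute the transformed coordinates into each option and compare with the original:
(A) x + y + z  ->  (y) + (z) + (x) = x + y + z   [equals x + y + z: invariant]
(B) x + y  ->  (y) + (z) = y + z   [differs from x + y: not invariant]
(C) x^2 + y^2  ->  (y)^2 + (z)^2 = y^2 + z^2   [differs from x^2 + y^2: not invariant]
(D) xy  ->  (y)(z) = yz   [differs from xy: not invariant]

Only option (A), x + y + z, is unchanged by the transformation.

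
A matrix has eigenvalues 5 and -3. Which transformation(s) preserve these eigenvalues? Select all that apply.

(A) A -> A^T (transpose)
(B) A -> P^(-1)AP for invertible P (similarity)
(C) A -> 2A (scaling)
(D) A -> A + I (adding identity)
A and B

Eigenvalues are preserved by:
1. Similarity transformations: A -> P^(-1)AP (same characteristic polynomial)
2. Transpose: A^T has the same eigenvalues as A

Eigenvalues are NOT preserved by:
- Adding identity: eigenvalues become 5+1, -3+1
- Scaling: eigenvalues become 10, -6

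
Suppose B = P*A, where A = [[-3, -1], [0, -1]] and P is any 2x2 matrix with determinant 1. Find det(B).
3

By the multiplicative property of determinants, det(B) = det(P*A) = det(P) * det(A) = det(A),
so the determinant is invariant under multiplication by any determinant-1 matrix; we just need det(A).

det(A) = (-3)(-1) - (-1)(0) = 3 - 0 = 3

Therefore det(B) = 1 * 3 = 3.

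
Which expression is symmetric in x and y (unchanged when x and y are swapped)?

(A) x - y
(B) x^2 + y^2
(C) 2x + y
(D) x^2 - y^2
B

A symmetric expression is unchanged when the variables are permuted; here the transformation to test is the swap (x, y) -> (y, x).
Substitute the transformed coordinates into each option and compare with the original:
(A) x - y  ->  (y) - (x) = -x + y   [differs from x - y: not invariant]
(B) x^2 + y^2  ->  (y)^2 + (x)^2 = x^2 + y^2   [equals x^2 + y^2: invariant]
(C) 2x + y  ->  2(y) + (x) = x + 2y   [differs from 2x + y: not invariant]
(D) x^2 - y^2  ->  (y)^2 - (x)^2 = -x^2 + y^2   [differs from x^2 - y^2: not invariant]

Only option (B), x^2 + y^2, is unchanged by the transformation.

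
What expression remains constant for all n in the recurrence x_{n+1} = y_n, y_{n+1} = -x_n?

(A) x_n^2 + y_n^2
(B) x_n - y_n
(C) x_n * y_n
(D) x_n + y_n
A

For the recurrence x_{n+1} = y_n, y_{n+1} = -x_n:

x_{n+1}^2 + y_{n+1}^2 = y_n^2 + (-x_n)^2 = x_n^2 + y_n^2
The sum of squares is conserved (like energy in a harmonic oscillator).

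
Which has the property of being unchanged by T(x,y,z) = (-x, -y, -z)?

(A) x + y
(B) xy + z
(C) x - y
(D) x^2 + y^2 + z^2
D

Apply T(x,y,z) = (-x, -y, -z) to each option, i.e. replace (x, y, z) by the transformed coordinates.
Substitute the transformed coordinates into each option and compare with the original:
(A) x + y  ->  (-x) + (-y) = -x - y   [differs from x + y: not invariant]
(B) xy + z  ->  (-x)(-y) + (-z) = xy - z   [differs from xy + z: not invariant]
(C) x - y  ->  (-x) - (-y) = -x + y   [differs from x - y: not invariant]
(D) x^2 + y^2 + z^2  ->  (-x)^2 + (-y)^2 + (-z)^2 = x^2 + y^2 + z^2   [equals x^2 + y^2 + z^2: invariant]

Only option (D), x^2 + y^2 + z^2, is unchanged by the transformation.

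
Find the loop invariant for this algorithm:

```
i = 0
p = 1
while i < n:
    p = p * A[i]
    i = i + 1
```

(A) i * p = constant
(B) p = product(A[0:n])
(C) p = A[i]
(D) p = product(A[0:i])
D

A loop invariant must hold before the first iteration and be re-established by every execution of the body.

(D) p = product(A[0:i]): Initially i = 0 and p = 1 = product of the empty slice A[0:0]. If p = product(A[0:i]) holds at the top of an iteration, the body sets p to product(A[0:i]) * A[i] = product(A[0:i+1]) and then i to i+1, so the property is restored. At exit i = n, giving p = product(A[0:n]).

The other options fail:
(A) i * p = constant: initially i * p = 0, but after one iteration it is 1 * A[0], which is nonzero in general.
(B) p = product(A[0:n]): false before the loop (p = 1, not the full product) -- it only becomes true at exit.
(C) p = A[i]: after the first iteration p = A[0] but i = 1; in general p is a product of several elements, not a single one.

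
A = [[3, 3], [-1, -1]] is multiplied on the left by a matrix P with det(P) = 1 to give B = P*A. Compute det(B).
0

By the multiplicative property of determinants, det(B) = det(P*A) = det(P) * det(A) = det(A),
so the determinant is invariant under multiplication by any determinant-1 matrix; we just need det(A).

det(A) = (3)(-1) - (3)(-1) = -3 - (-3) = 0

Therefore det(B) = 1 * 0 = 0.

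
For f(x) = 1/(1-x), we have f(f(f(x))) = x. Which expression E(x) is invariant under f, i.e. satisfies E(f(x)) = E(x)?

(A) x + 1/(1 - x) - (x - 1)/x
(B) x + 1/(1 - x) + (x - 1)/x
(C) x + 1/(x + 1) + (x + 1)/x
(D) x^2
B

Replace x by f(x) = 1/(1 - x) in each option and simplify. As a quick numerical cross-check, also compare E(4) with E(f(4)) = E(-1/3).

(A) x + 1/(1 - x) - (x - 1)/x  ->  (1/(1 - x)) + 1/(1 - (1/(1 - x))) - ((1/(1 - x)) - 1)/(1/(1 - x)) = (x^2(1 - x) - x + (x - 1)^2)/(x(x - 1)); check: E(4) = 35/12 but E(-1/3) = -43/12.   [not invariant]
(B) x + 1/(1 - x) + (x - 1)/x  ->  (1/(1 - x)) + 1/(1 - (1/(1 - x))) + ((1/(1 - x)) - 1)/(1/(1 - x)), which simplifies back to x + 1/(1 - x) + (x - 1)/x; check: E(4) = 53/12, E(-1/3) = 53/12.   [invariant]
(C) x + 1/(x + 1) + (x + 1)/x  ->  (1/(1 - x)) + 1/((1/(1 - x)) + 1) + ((1/(1 - x)) + 1)/(1/(1 - x)) = (-x^3 + 6x^2 - 11x + 7)/(x^2 - 3x + 2); check: E(4) = 109/20 but E(-1/3) = -5/6.   [not invariant]
(D) x^2  ->  (1/(1 - x))^2 = (x - 1)^(-2); check: E(4) = 16 but E(-1/3) = 1/9.   [not invariant]

Only (B) is unchanged. Indeed f(f(x)) = 1/(1 - 1/(1-x)) = (1-x)/(-x) = (x-1)/x, so E(x) = x + f(x) + f(f(x)) is the sum over the whole 3-cycle; applying f just permutes the three terms cyclically (x -> f(x) -> f(f(x)) -> x), leaving the sum unchanged.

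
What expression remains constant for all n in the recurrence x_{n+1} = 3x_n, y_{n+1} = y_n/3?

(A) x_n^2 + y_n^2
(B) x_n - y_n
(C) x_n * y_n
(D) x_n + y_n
C

For the recurrence x_{n+1} = 3x_n, y_{n+1} = y_n/3:

x_{n+1} * y_{n+1} = (3x_n) * (y_n/3) = x_n * y_n
The product is conserved.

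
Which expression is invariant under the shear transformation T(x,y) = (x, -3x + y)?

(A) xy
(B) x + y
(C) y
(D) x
D

Under the shear T(x,y) = (x, -3x + y):
Substitute the transformed coordinates into each option and compare with the original:
(A) xy  ->  (x)(-3x + y) = -3x^2 + xy   [differs from xy: not invariant]
(B) x + y  ->  (x) + (-3x + y) = -2x + y   [differs from x + y: not invariant]
(C) y  ->  (-3x + y) = -3x + y   [differs from y: not invariant]
(D) x  ->  (x) = x   [equals x: invariant]

Only option (D), x, is unchanged by the transformation.
A vertical shear moves points parallel to the y-axis, so the x-coordinate (and any function of x alone) is unchanged.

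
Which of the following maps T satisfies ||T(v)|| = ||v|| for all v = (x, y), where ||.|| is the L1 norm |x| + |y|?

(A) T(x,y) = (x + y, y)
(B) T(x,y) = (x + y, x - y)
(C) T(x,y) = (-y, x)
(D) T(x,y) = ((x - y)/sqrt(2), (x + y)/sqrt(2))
C

A transformation preserves a norm if ||T(v)|| = ||v|| for every v; a single vector where the norm changes rules an option out.

(A) T(x,y) = (x + y, y): v = (0, 1) has norm |0| + |1| = 1, but T(v) = (1, 1) has norm 2 -- not preserved.
(B) T(x,y) = (x + y, x - y): v = (1, 0) has norm |1| + |0| = 1, but T(v) = (1, 1) has norm 2 -- not preserved.
(C) T(x,y) = (-y, x): preserves the norm -- it only permutes the coordinates and/or flips signs, which leaves |x| + |y| unchanged.
(D) T(x,y) = ((x - y)/sqrt(2), (x + y)/sqrt(2)): v = (1, 0) has norm |1| + |0| = 1, but T(v) = (sqrt(2)/2, sqrt(2)/2) has norm sqrt(2) -- not preserved.

Therefore the answer is (C).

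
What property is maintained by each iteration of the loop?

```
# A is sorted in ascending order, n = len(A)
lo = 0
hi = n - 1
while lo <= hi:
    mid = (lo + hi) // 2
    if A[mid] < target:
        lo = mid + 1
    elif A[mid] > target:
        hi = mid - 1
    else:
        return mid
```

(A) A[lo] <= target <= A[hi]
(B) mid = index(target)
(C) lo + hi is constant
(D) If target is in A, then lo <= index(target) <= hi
D

A loop invariant must hold before the first iteration and be re-established by every execution of the body.

(D) If target is in A, then lo <= index(target) <= hi: Before the loop [lo, hi] = [0, n-1] covers every index. When A[mid] < target, sortedness puts target strictly to the right of mid, so setting lo = mid + 1 keeps index(target) in [lo, hi]; symmetrically for hi = mid - 1. Hence 'if target is in A then lo <= index(target) <= hi' holds after every iteration, and when lo > hi it proves target is absent.

The other options fail:
(A) A[lo] <= target <= A[hi]: fails when target is not in A (e.g. target < A[0] already violates it before the loop), so it is not maintained in general.
(B) mid = index(target): mid is just the current probe; it equals index(target) only on the iteration that returns.
(C) lo + hi is constant: each iteration moves exactly one of lo, hi, so lo + hi changes (e.g. 0 + (n-1) becomes (mid+1) + (n-1)).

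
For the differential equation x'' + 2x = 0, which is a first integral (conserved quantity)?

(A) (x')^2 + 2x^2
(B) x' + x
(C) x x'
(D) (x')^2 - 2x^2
A

A first integral I satisfies dI/dt = 0 along every solution. Differentiate each option and use the equation of motion:
(A) d/dt[(x')^2 + 2x^2] = 2x'x'' + 4x x' = 2x'(-2x) + 4x x' = 0
(B) d/dt[x' + x] = x'' + x' = -2x + x', not identically 0
(C) d/dt[x x'] = (x')^2 + x x'' = (x')^2 - 2x^2, not identically 0
(D) d/dt[(x')^2 - 2x^2] = 2x'x'' - 4x x' = -8x x', not identically 0

Only (A) has zero time-derivative. So the energy-like quantity (x')^2 + 2x^2 is the first integral.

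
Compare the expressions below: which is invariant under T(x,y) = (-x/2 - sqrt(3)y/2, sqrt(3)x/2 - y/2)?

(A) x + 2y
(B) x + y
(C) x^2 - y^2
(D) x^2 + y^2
D

An expression E(x,y) is invariant under T if E(T(x,y)) = E(x,y). Here T(x,y) = (-x/2 - sqrt(3)y/2, sqrt(3)x/2 - y/2).
Substitute the transformed coordinates into each option and compare with the original:
(A) x + 2y  ->  (-x/2 - sqrt(3)y/2) + 2(sqrt(3)x/2 - y/2) = -x/2 + sqrt(3)x - y - sqrt(3)y/2   [differs from x + 2y: not invariant]
(B) x + y  ->  (-x/2 - sqrt(3)y/2) + (sqrt(3)x/2 - y/2) = -x/2 + sqrt(3)x/2 - sqrt(3)y/2 - y/2   [differs from x + y: not invariant]
(C) x^2 - y^2  ->  (-x/2 - sqrt(3)y/2)^2 - (sqrt(3)x/2 - y/2)^2 = -x^2/2 + sqrt(3)xy + y^2/2   [differs from x^2 - y^2: not invariant]
(D) x^2 + y^2  ->  (-x/2 - sqrt(3)y/2)^2 + (sqrt(3)x/2 - y/2)^2 = x^2 + y^2   [equals x^2 + y^2: invariant]

Only option (D), x^2 + y^2, is unchanged by the transformation.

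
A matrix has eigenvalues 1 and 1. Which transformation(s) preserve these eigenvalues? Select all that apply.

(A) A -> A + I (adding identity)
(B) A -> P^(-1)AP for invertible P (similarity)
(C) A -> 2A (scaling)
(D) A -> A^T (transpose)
B and D

Eigenvalues are preserved by:
1. Similarity transformations: A -> P^(-1)AP (same characteristic polynomial)
2. Transpose: A^T has the same eigenvalues as A

Eigenvalues are NOT preserved by:
- Adding identity: eigenvalues become 1+1, 1+1
- Scaling: eigenvalues become 2, 2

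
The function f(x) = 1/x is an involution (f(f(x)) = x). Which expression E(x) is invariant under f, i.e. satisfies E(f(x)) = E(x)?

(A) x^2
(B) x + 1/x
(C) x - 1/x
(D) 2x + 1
B

Replace x by f(x) = 1/x in each option and simplify. As a quick numerical cross-check, also compare E(4) with E(f(4)) = E(1/4).

(A) x^2  ->  (1/x)^2 = x^(-2); check: E(4) = 16 but E(1/4) = 1/16.   [not invariant]
(B) x + 1/x  ->  (1/x) + 1/(1/x), which simplifies back to x + 1/x; check: E(4) = 17/4, E(1/4) = 17/4.   [invariant]
(C) x - 1/x  ->  (1/x) - 1/(1/x) = -x + 1/x; check: E(4) = 15/4 but E(1/4) = -15/4.   [not invariant]
(D) 2x + 1  ->  2(1/x) + 1 = (x + 2)/x; check: E(4) = 9 but E(1/4) = 3/2.   [not invariant]

Only (B) is unchanged. E is symmetric under swapping x with f(x) = 1/x, which is exactly what an involution does.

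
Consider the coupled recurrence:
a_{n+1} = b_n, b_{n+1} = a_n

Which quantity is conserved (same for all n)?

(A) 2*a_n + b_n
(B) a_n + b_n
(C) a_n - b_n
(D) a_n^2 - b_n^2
B

Replace a_n by a_{n+1} = b_n and b_n by b_{n+1} = a_n in each option and simplify:
(A) 2*a_n + b_n  ->  2*(b_n) + (a_n) = a_n + 2*b_n   [not conserved]
(B) a_n + b_n  ->  (b_n) + (a_n) = a_n + b_n   [conserved]
(C) a_n - b_n  ->  (b_n) - (a_n) = -a_n + b_n   [not conserved]
(D) a_n^2 - b_n^2  ->  (b_n)^2 - (a_n)^2 = -a_n^2 + b_n^2   [not conserved]

Only (B) a_n + b_n returns to itself after one step, so it is the conserved quantity.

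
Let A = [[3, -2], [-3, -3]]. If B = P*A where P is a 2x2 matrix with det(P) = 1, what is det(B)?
-15

By the multiplicative property of determinants, det(B) = det(P*A) = det(P) * det(A) = det(A),
so the determinant is invariant under multiplication by any determinant-1 matrix; we just need det(A).

det(A) = (3)(-3) - (-2)(-3) = -9 - 6 = -15

Therefore det(B) = 1 * (-15) = -15.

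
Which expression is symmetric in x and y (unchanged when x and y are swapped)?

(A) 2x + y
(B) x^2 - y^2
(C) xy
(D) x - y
C

A symmetric expression is unchanged when the variables are permuted; here the transformation to test is the swap (x, y) -> (y, x).
Substitute the transformed coordinates into each option and compare with the original:
(A) 2x + y  ->  2(y) + (x) = x + 2y   [differs from 2x + y: not invariant]
(B) x^2 - y^2  ->  (y)^2 - (x)^2 = -x^2 + y^2   [differs from x^2 - y^2: not invariant]
(C) xy  ->  (y)(x) = xy   [equals xy: invariant]
(D) x - y  ->  (y) - (x) = -x + y   [differs from x - y: not invariant]

Only option (C), xy, is unchanged by the transformation.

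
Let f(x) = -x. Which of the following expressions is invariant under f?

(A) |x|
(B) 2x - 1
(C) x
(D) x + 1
A

For f(x) = -x:
Applying f replaces x by -x. Since |-x| = |x|, the absolute value is unchanged by f, whereas x -> -x, 2x - 1 -> -2x - 1 and x + 1 -> -x + 1 all change.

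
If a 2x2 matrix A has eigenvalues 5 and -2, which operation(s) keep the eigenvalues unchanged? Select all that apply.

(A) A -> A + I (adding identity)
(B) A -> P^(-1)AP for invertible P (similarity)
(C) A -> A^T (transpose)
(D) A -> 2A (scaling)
B and C

Eigenvalues are preserved by:
1. Similarity transformations: A -> P^(-1)AP (same characteristic polynomial)
2. Transpose: A^T has the same eigenvalues as A

Eigenvalues are NOT preserved by:
- Adding identity: eigenvalues become 5+1, -2+1
- Scaling: eigenvalues become 10, -4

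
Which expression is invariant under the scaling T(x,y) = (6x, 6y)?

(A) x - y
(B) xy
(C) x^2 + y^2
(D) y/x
D

Under the uniform scaling T(x,y) = (6x, 6y):
Substitute the transformed coordinates into each option and compare with the original:
(A) x - y  ->  (6x) - (6y) = 6x - 6y   [differs from x - y: not invariant]
(B) xy  ->  (6x)(6y) = 36xy   [differs from xy: not invariant]
(C) x^2 + y^2  ->  (6x)^2 + (6y)^2 = 36x^2 + 36y^2   [differs from x^2 + y^2: not invariant]
(D) y/x  ->  (6y)/(6x) = y/x   [equals y/x: invariant]

Only option (D), y/x, is unchanged by the transformation.
The common factor 6 cancels in a ratio of coordinates, while sums, products and sums of squares pick up factors of 6 or 36.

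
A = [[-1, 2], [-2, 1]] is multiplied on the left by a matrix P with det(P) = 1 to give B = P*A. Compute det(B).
3

By the multiplicative property of determinants, det(B) = det(P*A) = det(P) * det(A) = det(A),
so the determinant is invariant under multiplication by any determinant-1 matrix; we just need det(A).

det(A) = (-1)(1) - (2)(-2) = -1 - (-4) = 3

Therefore det(B) = 1 * 3 = 3.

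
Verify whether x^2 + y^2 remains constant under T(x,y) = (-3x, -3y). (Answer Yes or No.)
No

Substitute T(x,y) = (-3x, -3y) into the expression and compare with the original.

Original: x^2 + y^2
After applying T: (-3x)^2 + (-3y)^2 = 9x^2 + 9y^2

This differs from the original x^2 + y^2 (difference: 8x^2 + 8y^2), so the expression is NOT invariant.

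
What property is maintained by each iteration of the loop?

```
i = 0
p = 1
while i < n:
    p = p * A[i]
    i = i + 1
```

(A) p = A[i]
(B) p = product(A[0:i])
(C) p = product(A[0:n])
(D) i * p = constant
B

A loop invariant must hold before the first iteration and be re-established by every execution of the body.

(B) p = product(A[0:i]): Initially i = 0 and p = 1 = product of the empty slice A[0:0]. If p = product(A[0:i]) holds at the top of an iteration, the body sets p to product(A[0:i]) * A[i] = product(A[0:i+1]) and then i to i+1, so the property is restored. At exit i = n, giving p = product(A[0:n]).

The other options fail:
(A) p = A[i]: after the first iteration p = A[0] but i = 1; in general p is a product of several elements, not a single one.
(C) p = product(A[0:n]): false before the loop (p = 1, not the full product) -- it only becomes true at exit.
(D) i * p = constant: initially i * p = 0, but after one iteration it is 1 * A[0], which is nonzero in general.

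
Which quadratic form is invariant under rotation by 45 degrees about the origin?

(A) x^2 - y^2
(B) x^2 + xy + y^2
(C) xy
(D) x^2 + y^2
D

Rotation by 45 degrees sends (x, y) to (sqrt(2)x/2 - sqrt(2)y/2, sqrt(2)x/2 + sqrt(2)y/2).
Substitute the transformed coordinates into each option and compare with the original:
(A) x^2 - y^2  ->  (sqrt(2)x/2 - sqrt(2)y/2)^2 - (sqrt(2)x/2 + sqrt(2)y/2)^2 = -2xy   [differs from x^2 - y^2: not invariant]
(B) x^2 + xy + y^2  ->  (sqrt(2)x/2 - sqrt(2)y/2)^2 + (sqrt(2)x/2 - sqrt(2)y/2)(sqrt(2)x/2 + sqrt(2)y/2) + (sqrt(2)x/2 + sqrt(2)y/2)^2 = 3x^2/2 + y^2/2   [differs from x^2 + xy + y^2: not invariant]
(C) xy  ->  (sqrt(2)x/2 - sqrt(2)y/2)(sqrt(2)x/2 + sqrt(2)y/2) = x^2/2 - y^2/2   [differs from xy: not invariant]
(D) x^2 + y^2  ->  (sqrt(2)x/2 - sqrt(2)y/2)^2 + (sqrt(2)x/2 + sqrt(2)y/2)^2 = x^2 + y^2   [equals x^2 + y^2: invariant]

Only option (D), x^2 + y^2, is unchanged by the transformation.
x^2 + y^2 is the squared distance from the origin, which rotations preserve.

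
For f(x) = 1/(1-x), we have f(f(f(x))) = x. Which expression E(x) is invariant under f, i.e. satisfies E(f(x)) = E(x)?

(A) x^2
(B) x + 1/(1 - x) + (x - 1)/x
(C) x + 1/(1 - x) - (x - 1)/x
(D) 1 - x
B

Replace x by f(x) = 1/(1 - x) in each option and simplify. As a quick numerical cross-check, also compare E(5) with E(f(5)) = E(-1/4).

(A) x^2  ->  (1/(1 - x))^2 = (x - 1)^(-2); check: E(5) = 25 but E(-1/4) = 1/16.   [not invariant]
(B) x + 1/(1 - x) + (x - 1)/x  ->  (1/(1 - x)) + 1/(1 - (1/(1 - x))) + ((1/(1 - x)) - 1)/(1/(1 - x)), which simplifies back to x + 1/(1 - x) + (x - 1)/x; check: E(5) = 111/20, E(-1/4) = 111/20.   [invariant]
(C) x + 1/(1 - x) - (x - 1)/x  ->  (1/(1 - x)) + 1/(1 - (1/(1 - x))) - ((1/(1 - x)) - 1)/(1/(1 - x)) = (x^2(1 - x) - x + (x - 1)^2)/(x(x - 1)); check: E(5) = 79/20 but E(-1/4) = -89/20.   [not invariant]
(D) 1 - x  ->  1 - (1/(1 - x)) = x/(x - 1); check: E(5) = -4 but E(-1/4) = 5/4.   [not invariant]

Only (B) is unchanged. Indeed f(f(x)) = 1/(1 - 1/(1-x)) = (1-x)/(-x) = (x-1)/x, so E(x) = x + f(x) + f(f(x)) is the sum over the whole 3-cycle; applying f just permutes the three terms cyclically (x -> f(x) -> f(f(x)) -> x), leaving the sum unchanged.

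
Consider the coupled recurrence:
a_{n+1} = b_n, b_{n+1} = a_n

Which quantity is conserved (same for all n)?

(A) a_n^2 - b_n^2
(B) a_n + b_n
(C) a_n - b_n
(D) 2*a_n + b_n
B

Replace a_n by a_{n+1} = b_n and b_n by b_{n+1} = a_n in each option and simplify:
(A) a_n^2 - b_n^2  ->  (b_n)^2 - (a_n)^2 = -a_n^2 + b_n^2   [not conserved]
(B) a_n + b_n  ->  (b_n) + (a_n) = a_n + b_n   [conserved]
(C) a_n - b_n  ->  (b_n) - (a_n) = -a_n + b_n   [not conserved]
(D) 2*a_n + b_n  ->  2*(b_n) + (a_n) = a_n + 2*b_n   [not conserved]

Only (B) a_n + b_n returns to itself after one step, so it is the conserved quantity.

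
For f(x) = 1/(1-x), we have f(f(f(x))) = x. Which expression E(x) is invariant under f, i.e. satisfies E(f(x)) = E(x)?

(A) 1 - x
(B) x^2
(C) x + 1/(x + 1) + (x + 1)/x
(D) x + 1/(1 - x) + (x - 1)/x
D

Replace x by f(x) = 1/(1 - x) in each option and simplify. As a quick numerical cross-check, also compare E(3) with E(f(3)) = E(-1/2).

(A) 1 - x  ->  1 - (1/(1 - x)) = x/(x - 1); check: E(3) = -2 but E(-1/2) = 3/2.   [not invariant]
(B) x^2  ->  (1/(1 - x))^2 = (x - 1)^(-2); check: E(3) = 9 but E(-1/2) = 1/4.   [not invariant]
(C) x + 1/(x + 1) + (x + 1)/x  ->  (1/(1 - x)) + 1/((1/(1 - x)) + 1) + ((1/(1 - x)) + 1)/(1/(1 - x)) = (-x^3 + 6x^2 - 11x + 7)/(x^2 - 3x + 2); check: E(3) = 55/12 but E(-1/2) = 1/2.   [not invariant]
(D) x + 1/(1 - x) + (x - 1)/x  ->  (1/(1 - x)) + 1/(1 - (1/(1 - x))) + ((1/(1 - x)) - 1)/(1/(1 - x)), which simplifies back to x + 1/(1 - x) + (x - 1)/x; check: E(3) = 19/6, E(-1/2) = 19/6.   [invariant]

Only (D) is unchanged. Indeed f(f(x)) = 1/(1 - 1/(1-x)) = (1-x)/(-x) = (x-1)/x, so E(x) = x + f(x) + f(f(x)) is the sum over the whole 3-cycle; applying f just permutes the three terms cyclically (x -> f(x) -> f(f(x)) -> x), leaving the sum unchanged.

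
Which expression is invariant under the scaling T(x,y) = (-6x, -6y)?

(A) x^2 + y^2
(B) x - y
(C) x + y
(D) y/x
D

Under the uniform scaling T(x,y) = (-6x, -6y):
Substitute the transformed coordinates into each option and compare with the original:
(A) x^2 + y^2  ->  (-6x)^2 + (-6y)^2 = 36x^2 + 36y^2   [differs from x^2 + y^2: not invariant]
(B) x - y  ->  (-6x) - (-6y) = -6x + 6y   [differs from x - y: not invariant]
(C) x + y  ->  (-6x) + (-6y) = -6x - 6y   [differs from x + y: not invariant]
(D) y/x  ->  (-6y)/(-6x) = y/x   [equals y/x: invariant]

Only option (D), y/x, is unchanged by the transformation.
The common factor -6 cancels in a ratio of coordinates, while sums, products and sums of squares pick up factors of -6 or 36.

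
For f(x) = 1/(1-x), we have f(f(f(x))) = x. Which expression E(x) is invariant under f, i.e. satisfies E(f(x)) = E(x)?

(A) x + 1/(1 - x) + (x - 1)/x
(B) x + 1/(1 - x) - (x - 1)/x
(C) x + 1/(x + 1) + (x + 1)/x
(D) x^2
A

Replace x by f(x) = 1/(1 - x) in each option and simplify. As a quick numerical cross-check, also compare E(4) with E(f(4)) = E(-1/3).

(A) x + 1/(1 - x) + (x - 1)/x  ->  (1/(1 - x)) + 1/(1 - (1/(1 - x))) + ((1/(1 - x)) - 1)/(1/(1 - x)), which simplifies back to x + 1/(1 - x) + (x - 1)/x; check: E(4) = 53/12, E(-1/3) = 53/12.   [invariant]
(B) x + 1/(1 - x) - (x - 1)/x  ->  (1/(1 - x)) + 1/(1 - (1/(1 - x))) - ((1/(1 - x)) - 1)/(1/(1 - x)) = (x^2(1 - x) - x + (x - 1)^2)/(x(x - 1)); check: E(4) = 35/12 but E(-1/3) = -43/12.   [not invariant]
(C) x + 1/(x + 1) + (x + 1)/x  ->  (1/(1 - x)) + 1/((1/(1 - x)) + 1) + ((1/(1 - x)) + 1)/(1/(1 - x)) = (-x^3 + 6x^2 - 11x + 7)/(x^2 - 3x + 2); check: E(4) = 109/20 but E(-1/3) = -5/6.   [not invariant]
(D) x^2  ->  (1/(1 - x))^2 = (x - 1)^(-2); check: E(4) = 16 but E(-1/3) = 1/9.   [not invariant]

Only (A) is unchanged. Indeed f(f(x)) = 1/(1 - 1/(1-x)) = (1-x)/(-x) = (x-1)/x, so E(x) = x + f(x) + f(f(x)) is the sum over the whole 3-cycle; applying f just permutes the three terms cyclically (x -> f(x) -> f(f(x)) -> x), leaving the sum unchanged.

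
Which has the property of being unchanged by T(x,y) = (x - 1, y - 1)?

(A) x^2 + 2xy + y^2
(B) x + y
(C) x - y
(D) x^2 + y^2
C

An expression E(x,y) is invariant under T if E(T(x,y)) = E(x,y). Here T(x,y) = (x - 1, y - 1).
Substitute the transformed coordinates into each option and compare with the original:
(A) x^2 + 2xy + y^2  ->  (x - 1)^2 + 2(x - 1)(y - 1) + (y - 1)^2 = x^2 + 2xy - 4x + y^2 - 4y + 4   [differs from x^2 + 2xy + y^2: not invariant]
(B) x + y  ->  (x - 1) + (y - 1) = x + y - 2   [differs from x + y: not invariant]
(C) x - y  ->  (x - 1) - (y - 1) = x - y   [equals x - y: invariant]
(D) x^2 + y^2  ->  (x - 1)^2 + (y - 1)^2 = x^2 - 2x + y^2 - 2y + 2   [differs from x^2 + y^2: not invariant]

Only option (C), x - y, is unchanged by the transformation.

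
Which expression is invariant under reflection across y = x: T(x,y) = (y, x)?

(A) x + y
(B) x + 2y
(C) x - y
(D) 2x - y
A

The map is reflection across y = x: T(x,y) = (y, x).
Substitute the transformed coordinates into each option and compare with the original:
(A) x + y  ->  (y) + (x) = x + y   [equals x + y: invariant]
(B) x + 2y  ->  (y) + 2(x) = 2x + y   [differs from x + 2y: not invariant]
(C) x - y  ->  (y) - (x) = -x + y   [differs from x - y: not invariant]
(D) 2x - y  ->  2(y) - (x) = -x + 2y   [differs from 2x - y: not invariant]

Only option (A), x + y, is unchanged by the transformation.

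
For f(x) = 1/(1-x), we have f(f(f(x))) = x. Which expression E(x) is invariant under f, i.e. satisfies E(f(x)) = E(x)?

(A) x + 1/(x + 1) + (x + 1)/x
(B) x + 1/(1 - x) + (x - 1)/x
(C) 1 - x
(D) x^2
B

Replace x by f(x) = 1/(1 - x) in each option and simplify. As a quick numerical cross-check, also compare E(5) with E(f(5)) = E(-1/4).

(A) x + 1/(x + 1) + (x + 1)/x  ->  (1/(1 - x)) + 1/((1/(1 - x)) + 1) + ((1/(1 - x)) + 1)/(1/(1 - x)) = (-x^3 + 6x^2 - 11x + 7)/(x^2 - 3x + 2); check: E(5) = 191/30 but E(-1/4) = -23/12.   [not invariant]
(B) x + 1/(1 - x) + (x - 1)/x  ->  (1/(1 - x)) + 1/(1 - (1/(1 - x))) + ((1/(1 - x)) - 1)/(1/(1 - x)), which simplifies back to x + 1/(1 - x) + (x - 1)/x; check: E(5) = 111/20, E(-1/4) = 111/20.   [invariant]
(C) 1 - x  ->  1 - (1/(1 - x)) = x/(x - 1); check: E(5) = -4 but E(-1/4) = 5/4.   [not invariant]
(D) x^2  ->  (1/(1 - x))^2 = (x - 1)^(-2); check: E(5) = 25 but E(-1/4) = 1/16.   [not invariant]

Only (B) is unchanged. Indeed f(f(x)) = 1/(1 - 1/(1-x)) = (1-x)/(-x) = (x-1)/x, so E(x) = x + f(x) + f(f(x)) is the sum over the whole 3-cycle; applying f just permutes the three terms cyclically (x -> f(x) -> f(f(x)) -> x), leaving the sum unchanged.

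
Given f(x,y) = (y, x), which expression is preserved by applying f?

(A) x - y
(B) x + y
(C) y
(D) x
B

For f(x,y) = (y, x):
After applying f: x' = y, y' = x. So x' + y' = y + x = x + y.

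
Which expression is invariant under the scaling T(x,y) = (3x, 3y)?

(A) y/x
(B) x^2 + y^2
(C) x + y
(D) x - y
A

Under the uniform scaling T(x,y) = (3x, 3y):
Substitute the transformed coordinates into each option and compare with the original:
(A) y/x  ->  (3y)/(3x) = y/x   [equals y/x: invariant]
(B) x^2 + y^2  ->  (3x)^2 + (3y)^2 = 9x^2 + 9y^2   [differs from x^2 + y^2: not invariant]
(C) x + y  ->  (3x) + (3y) = 3x + 3y   [differs from x + y: not invariant]
(D) x - y  ->  (3x) - (3y) = 3x - 3y   [differs from x - y: not invariant]

Only option (A), y/x, is unchanged by the transformation.
The common factor 3 cancels in a ratio of coordinates, while sums, products and sums of squares pick up factors of 3 or 9.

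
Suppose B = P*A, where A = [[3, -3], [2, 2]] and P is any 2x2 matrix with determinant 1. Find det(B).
12

By the multiplicative property of determinants, det(B) = det(P*A) = det(P) * det(A) = det(A),
so the determinant is invariant under multiplication by any determinant-1 matrix; we just need det(A).

det(A) = (3)(2) - (-3)(2) = 6 - (-6) = 12

Therefore det(B) = 1 * 12 = 12.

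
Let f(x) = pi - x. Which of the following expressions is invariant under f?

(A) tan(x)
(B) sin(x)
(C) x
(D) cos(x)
B

For f(x) = pi - x:
sin(pi - x) = sin(x), so sine is invariant under this transformation.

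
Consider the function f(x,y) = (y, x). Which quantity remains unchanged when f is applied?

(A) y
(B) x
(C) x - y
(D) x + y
D

For f(x,y) = (y, x):
After applying f: x' = y, y' = x. So x' + y' = y + x = x + y.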